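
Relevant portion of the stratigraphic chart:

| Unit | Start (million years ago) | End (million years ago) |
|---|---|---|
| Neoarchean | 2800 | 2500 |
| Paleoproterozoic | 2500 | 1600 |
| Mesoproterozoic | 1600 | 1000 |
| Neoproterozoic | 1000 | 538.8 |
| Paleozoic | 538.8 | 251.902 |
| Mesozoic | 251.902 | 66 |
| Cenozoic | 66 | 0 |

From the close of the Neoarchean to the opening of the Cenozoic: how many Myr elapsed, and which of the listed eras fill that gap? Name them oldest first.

The Neoarchean closes at 2500 Ma and the Cenozoic opens at 66 Ma, so the interval is 2500 − 66 = 2434 Myr.
An era fits inside if it starts at or after 2500 Ma and ends at or before 66 Ma; oldest first that gives Paleoproterozoic, Mesoproterozoic, Neoproterozoic, Paleozoic, Mesozoic.

2434 million years; Paleoproterozoic, Mesoproterozoic, Neoproterozoic, Paleozoic, Mesozoic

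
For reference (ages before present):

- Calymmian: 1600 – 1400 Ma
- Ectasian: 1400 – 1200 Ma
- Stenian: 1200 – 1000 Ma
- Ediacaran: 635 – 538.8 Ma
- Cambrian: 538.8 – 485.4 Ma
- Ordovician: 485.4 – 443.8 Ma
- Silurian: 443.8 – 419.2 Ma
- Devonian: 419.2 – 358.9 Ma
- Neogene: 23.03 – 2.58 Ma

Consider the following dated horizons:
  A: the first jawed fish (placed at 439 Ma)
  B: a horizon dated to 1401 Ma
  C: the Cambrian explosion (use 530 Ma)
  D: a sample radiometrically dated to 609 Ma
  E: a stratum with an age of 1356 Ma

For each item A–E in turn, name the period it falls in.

A — Silurian; B — Calymmian; C — Cambrian; D — Ediacaran; E — Ectasian

Match each age against the start–end ranges in the excerpt: A = 439 Ma → Silurian (443.8–419.2); B = 1401 Ma → Calymmian (1600–1400); C = 530 Ma → Cambrian (538.8–485.4); D = 609 Ma → Ediacaran (635–538.8); E = 1356 Ma → Ectasian (1400–1200).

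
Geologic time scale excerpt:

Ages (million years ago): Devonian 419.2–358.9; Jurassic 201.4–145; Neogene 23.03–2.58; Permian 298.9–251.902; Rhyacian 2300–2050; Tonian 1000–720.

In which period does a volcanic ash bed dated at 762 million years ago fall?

762 Ma lies between 1000 and 720 Ma, so it falls in the Tonian.

Tonian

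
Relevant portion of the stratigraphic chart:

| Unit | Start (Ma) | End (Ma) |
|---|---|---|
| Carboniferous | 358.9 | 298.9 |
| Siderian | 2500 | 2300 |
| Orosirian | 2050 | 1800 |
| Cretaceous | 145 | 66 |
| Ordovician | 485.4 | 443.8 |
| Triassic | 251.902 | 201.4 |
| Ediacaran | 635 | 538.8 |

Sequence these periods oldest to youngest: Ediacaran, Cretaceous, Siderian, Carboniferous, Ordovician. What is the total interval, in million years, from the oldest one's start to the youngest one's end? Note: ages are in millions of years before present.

Siderian → Ediacaran → Ordovician → Carboniferous → Cretaceous; total span 2434 Myr

From the excerpt: Ediacaran 635–538.8; Cretaceous 145–66; Siderian 2500–2300; Carboniferous 358.9–298.9; Ordovician 485.4–443.8 (Ma).
Larger Ma is earlier, so the oldest is Siderian and the youngest is Cretaceous; oldest to youngest: Siderian, Ediacaran, Ordovician, Carboniferous, Cretaceous.
Oldest start 2500 minus youngest end 66 gives 2434 Myr overall.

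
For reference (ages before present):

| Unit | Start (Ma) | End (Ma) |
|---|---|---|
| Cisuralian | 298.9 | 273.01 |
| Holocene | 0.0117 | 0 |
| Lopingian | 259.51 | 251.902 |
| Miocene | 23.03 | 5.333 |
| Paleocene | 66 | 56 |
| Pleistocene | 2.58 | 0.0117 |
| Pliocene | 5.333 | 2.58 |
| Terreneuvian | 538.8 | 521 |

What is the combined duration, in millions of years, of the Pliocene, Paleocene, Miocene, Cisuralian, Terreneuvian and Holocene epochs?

Duration is start − end for each: (5.333 − 2.58) + (66 − 56) + (23.03 − 5.333) + (298.9 − 273.01) + (538.8 − 521) + (0.0117 − 0).
That is 2.753 + 10 + 17.697 + 25.89 + 17.8 + 0.0117, which totals 74.1517 million years.

74.1517 million years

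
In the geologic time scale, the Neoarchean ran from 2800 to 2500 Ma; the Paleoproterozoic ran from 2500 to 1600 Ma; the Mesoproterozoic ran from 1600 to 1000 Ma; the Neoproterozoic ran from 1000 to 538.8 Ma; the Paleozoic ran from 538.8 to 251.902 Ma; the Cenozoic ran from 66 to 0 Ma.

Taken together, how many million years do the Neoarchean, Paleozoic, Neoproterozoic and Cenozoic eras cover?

Each duration: Neoarchean = 300; Paleozoic = 286.898; Neoproterozoic = 461.2; Cenozoic = 66.
Sum: 300 + 286.898 + 461.2 + 66 = 1114.098 Myr.

1114.098 million years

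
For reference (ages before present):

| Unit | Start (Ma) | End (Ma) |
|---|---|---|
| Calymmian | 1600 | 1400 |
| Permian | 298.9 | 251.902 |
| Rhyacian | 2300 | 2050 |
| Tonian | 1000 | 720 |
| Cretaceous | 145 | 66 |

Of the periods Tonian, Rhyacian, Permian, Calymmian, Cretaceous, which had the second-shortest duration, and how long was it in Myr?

Cretaceous, 79 million years

Start − end for each: Tonian 1000 − 720 = 280; Rhyacian 2300 − 2050 = 250; Permian 298.9 − 251.902 = 46.998; Calymmian 1600 − 1400 = 200; Cretaceous 145 − 66 = 79.
Ranking these from shortest: Permian < Cretaceous < Calymmian < Rhyacian < Tonian.
Position 2 in that ranking is Cretaceous, which lasted 79 Myr.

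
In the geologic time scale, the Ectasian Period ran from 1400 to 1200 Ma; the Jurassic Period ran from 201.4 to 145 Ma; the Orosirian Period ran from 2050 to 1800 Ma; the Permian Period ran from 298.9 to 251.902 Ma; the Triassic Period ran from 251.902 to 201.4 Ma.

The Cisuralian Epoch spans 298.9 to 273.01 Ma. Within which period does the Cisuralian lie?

Permian

The Cisuralian (298.9–273.01 Ma) lies entirely within 298.9–251.902 Ma, the Permian Period.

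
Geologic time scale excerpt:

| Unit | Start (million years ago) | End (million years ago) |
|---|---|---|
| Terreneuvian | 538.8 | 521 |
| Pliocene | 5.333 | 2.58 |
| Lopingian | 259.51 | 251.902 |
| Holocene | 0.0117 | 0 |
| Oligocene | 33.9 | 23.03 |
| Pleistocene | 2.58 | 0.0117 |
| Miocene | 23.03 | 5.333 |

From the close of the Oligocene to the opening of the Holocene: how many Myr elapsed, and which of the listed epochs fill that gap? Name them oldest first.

The Oligocene closes at 23.03 Ma and the Holocene opens at 0.0117 Ma, so the interval is 23.03 − 0.0117 = 23.0183 Myr.
An epoch fits inside if it starts at or after 23.03 Ma and ends at or before 0.0117 Ma; oldest first that gives Miocene, Pliocene, Pleistocene.

23.0183 million years; Miocene, Pliocene, Pleistocene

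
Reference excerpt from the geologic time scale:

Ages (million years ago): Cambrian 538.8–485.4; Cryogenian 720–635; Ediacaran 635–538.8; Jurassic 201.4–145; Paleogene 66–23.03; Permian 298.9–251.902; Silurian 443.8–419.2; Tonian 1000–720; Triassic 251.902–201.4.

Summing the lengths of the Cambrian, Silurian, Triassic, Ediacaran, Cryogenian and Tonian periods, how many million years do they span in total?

589.702 million years

Duration is start − end for each: (538.8 − 485.4) + (443.8 − 419.2) + (251.902 − 201.4) + (635 − 538.8) + (720 − 635) + (1000 − 720).
That is 53.4 + 24.6 + 50.502 + 96.2 + 85 + 280, which totals 589.702 million years.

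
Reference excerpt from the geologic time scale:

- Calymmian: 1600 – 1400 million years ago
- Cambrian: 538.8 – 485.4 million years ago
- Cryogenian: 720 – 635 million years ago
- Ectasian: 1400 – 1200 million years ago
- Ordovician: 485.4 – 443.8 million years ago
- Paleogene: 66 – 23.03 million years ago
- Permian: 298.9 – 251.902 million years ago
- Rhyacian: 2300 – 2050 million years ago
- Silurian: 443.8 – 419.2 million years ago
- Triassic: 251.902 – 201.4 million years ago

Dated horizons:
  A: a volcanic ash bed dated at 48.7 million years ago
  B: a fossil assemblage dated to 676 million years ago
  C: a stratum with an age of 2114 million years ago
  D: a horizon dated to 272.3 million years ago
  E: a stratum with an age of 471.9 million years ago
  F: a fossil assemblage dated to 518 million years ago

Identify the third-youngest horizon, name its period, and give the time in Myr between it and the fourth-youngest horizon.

Smaller Ma means younger, so youngest first: A 48.7 < D 272.3 < E 471.9 < F 518 < B 676 < C 2114.
Counting 3 along gives E (471.9 Ma); the excerpt puts that inside the Ordovician, 485.4–443.8 Ma.
Next in line is F (518 Ma), and 518 − 471.9 = 46.1 Myr.

E, in the Ordovician; 46.1 million years to F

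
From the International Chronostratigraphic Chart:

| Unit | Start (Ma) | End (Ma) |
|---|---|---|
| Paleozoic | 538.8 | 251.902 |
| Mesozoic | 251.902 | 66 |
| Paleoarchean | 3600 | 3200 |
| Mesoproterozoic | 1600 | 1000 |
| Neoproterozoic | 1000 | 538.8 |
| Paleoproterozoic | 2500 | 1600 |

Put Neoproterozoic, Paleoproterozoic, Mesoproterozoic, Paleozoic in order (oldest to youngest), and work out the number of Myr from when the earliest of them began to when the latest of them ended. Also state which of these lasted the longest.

From the excerpt: Neoproterozoic 1000–538.8; Paleoproterozoic 2500–1600; Mesoproterozoic 1600–1000; Paleozoic 538.8–251.902 (Ma).
Larger Ma is earlier, so the oldest is Paleoproterozoic and the youngest is Paleozoic; oldest to youngest: Paleoproterozoic, Mesoproterozoic, Neoproterozoic, Paleozoic.
Oldest start 2500 minus youngest end 251.902 gives 2248.098 Myr overall.
Individual lengths (start − end): Paleoproterozoic 900; Paleozoic 286.898; Mesoproterozoic 600; Neoproterozoic 461.2. The largest is Paleoproterozoic at 900 Myr.

Paleoproterozoic, Mesoproterozoic, Neoproterozoic, Paleozoic; total span 2248.098 Myr; longest is Paleoproterozoic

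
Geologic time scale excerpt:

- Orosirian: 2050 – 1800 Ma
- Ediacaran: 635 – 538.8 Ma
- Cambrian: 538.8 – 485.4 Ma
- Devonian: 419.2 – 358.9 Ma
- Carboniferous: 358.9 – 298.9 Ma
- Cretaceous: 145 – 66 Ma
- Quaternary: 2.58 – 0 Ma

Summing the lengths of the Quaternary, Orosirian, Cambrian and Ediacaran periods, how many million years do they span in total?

402.18 million years

Each duration: Quaternary = 2.58; Orosirian = 250; Cambrian = 53.4; Ediacaran = 96.2.
Sum: 2.58 + 250 + 53.4 + 96.2 = 402.18 Myr.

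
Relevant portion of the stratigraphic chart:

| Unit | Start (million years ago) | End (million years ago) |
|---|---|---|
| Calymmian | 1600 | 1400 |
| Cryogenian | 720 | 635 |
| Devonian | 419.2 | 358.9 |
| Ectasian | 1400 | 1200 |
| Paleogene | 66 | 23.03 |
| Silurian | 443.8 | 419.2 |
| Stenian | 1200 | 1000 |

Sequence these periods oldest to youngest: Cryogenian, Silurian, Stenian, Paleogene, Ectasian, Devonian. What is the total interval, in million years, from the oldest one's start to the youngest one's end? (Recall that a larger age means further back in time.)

Start ages (Ma): Ectasian 1400, Stenian 1200, Cryogenian 720, Silurian 443.8, Devonian 419.2, Paleogene 66.
Ordered oldest to youngest: Ectasian, Stenian, Cryogenian, Silurian, Devonian, Paleogene.
Span = 1400 − 23.03 = 1376.97 Myr.

Ectasian, Stenian, Cryogenian, Silurian, Devonian, Paleogene; total span 1376.97 Myr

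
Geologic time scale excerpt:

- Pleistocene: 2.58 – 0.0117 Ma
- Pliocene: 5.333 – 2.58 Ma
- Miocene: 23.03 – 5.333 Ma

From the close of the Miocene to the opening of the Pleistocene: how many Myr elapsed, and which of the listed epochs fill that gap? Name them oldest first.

The Miocene closes at 5.333 Ma and the Pleistocene opens at 2.58 Ma, so the interval is 5.333 − 2.58 = 2.753 Myr.
An epoch fits inside if it starts at or after 5.333 Ma and ends at or before 2.58 Ma; oldest first that gives Pliocene.

2.753 million years; Pliocene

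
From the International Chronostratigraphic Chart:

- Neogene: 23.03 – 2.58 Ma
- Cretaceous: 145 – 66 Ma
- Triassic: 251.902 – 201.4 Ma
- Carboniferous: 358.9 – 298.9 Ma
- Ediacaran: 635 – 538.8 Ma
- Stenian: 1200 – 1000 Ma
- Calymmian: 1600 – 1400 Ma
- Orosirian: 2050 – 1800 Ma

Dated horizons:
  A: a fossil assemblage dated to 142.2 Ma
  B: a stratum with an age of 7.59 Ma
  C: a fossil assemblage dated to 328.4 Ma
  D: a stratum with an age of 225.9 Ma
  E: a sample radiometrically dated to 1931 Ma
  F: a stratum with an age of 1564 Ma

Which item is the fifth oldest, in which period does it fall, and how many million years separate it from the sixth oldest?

A, in the Cretaceous; 134.61 million years to B

Sorted oldest-first by Ma: E (1931), F (1564), C (328.4), D (225.9), A (142.2), B (7.59).
The fifth oldest is A at 142.2 Ma, which lies in 145–66 Ma: the Cretaceous.
The sixth oldest is B at 7.59 Ma; separation = |142.2 − 7.59| = 134.61 Myr.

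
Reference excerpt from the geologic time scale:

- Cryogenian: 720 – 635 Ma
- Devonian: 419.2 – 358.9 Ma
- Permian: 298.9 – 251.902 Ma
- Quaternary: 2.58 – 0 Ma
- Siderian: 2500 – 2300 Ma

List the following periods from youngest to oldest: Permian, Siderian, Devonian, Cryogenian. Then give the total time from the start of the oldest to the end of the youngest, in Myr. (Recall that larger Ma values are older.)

From the excerpt: Permian 298.9–251.902; Siderian 2500–2300; Devonian 419.2–358.9; Cryogenian 720–635 (Ma).
Larger Ma is earlier, so the oldest is Siderian and the youngest is Permian; youngest to oldest: Permian, Devonian, Cryogenian, Siderian.
Oldest start 2500 minus youngest end 251.902 gives 2248.098 Myr overall.

Permian → Devonian → Cryogenian → Siderian; total span 2248.098 Myr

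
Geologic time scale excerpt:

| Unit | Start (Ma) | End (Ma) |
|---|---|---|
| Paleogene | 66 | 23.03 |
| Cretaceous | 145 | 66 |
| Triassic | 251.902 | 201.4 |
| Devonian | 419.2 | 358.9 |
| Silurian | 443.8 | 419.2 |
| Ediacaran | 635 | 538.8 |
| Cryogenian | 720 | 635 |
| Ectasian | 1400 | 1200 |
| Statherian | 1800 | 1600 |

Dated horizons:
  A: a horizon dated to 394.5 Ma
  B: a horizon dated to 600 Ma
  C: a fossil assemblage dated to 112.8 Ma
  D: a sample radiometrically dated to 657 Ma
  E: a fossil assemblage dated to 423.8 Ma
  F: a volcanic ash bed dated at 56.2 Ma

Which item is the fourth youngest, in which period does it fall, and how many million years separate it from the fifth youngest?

E, in the Silurian; 176.2 million years to B

Sorted youngest-first by Ma: F (56.2), C (112.8), A (394.5), E (423.8), B (600), D (657).
The fourth youngest is E at 423.8 Ma, which lies in 443.8–419.2 Ma: the Silurian.
The fifth youngest is B at 600 Ma; separation = |423.8 − 600| = 176.2 Myr.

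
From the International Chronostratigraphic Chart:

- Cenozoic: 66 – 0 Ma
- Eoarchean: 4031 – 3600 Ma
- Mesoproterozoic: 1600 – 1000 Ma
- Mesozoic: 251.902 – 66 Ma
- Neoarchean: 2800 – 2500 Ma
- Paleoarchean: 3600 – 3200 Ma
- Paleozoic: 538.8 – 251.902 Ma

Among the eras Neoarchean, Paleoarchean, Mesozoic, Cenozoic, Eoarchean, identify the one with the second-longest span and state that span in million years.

Paleoarchean, 400 million years

Start − end for each: Neoarchean 2800 − 2500 = 300; Paleoarchean 3600 − 3200 = 400; Mesozoic 251.902 − 66 = 185.902; Cenozoic 66 − 0 = 66; Eoarchean 4031 − 3600 = 431.
Ranking these from longest: Eoarchean > Paleoarchean > Neoarchean > Mesozoic > Cenozoic.
Position 2 in that ranking is Paleoarchean, which lasted 400 Myr.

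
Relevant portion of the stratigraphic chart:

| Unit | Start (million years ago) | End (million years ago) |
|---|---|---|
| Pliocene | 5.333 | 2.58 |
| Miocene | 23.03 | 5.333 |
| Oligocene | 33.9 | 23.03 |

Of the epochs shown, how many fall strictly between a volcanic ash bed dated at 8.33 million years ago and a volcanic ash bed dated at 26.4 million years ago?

Checking each listed span, none has both start < 26.4 Ma and end > 8.33 Ma — every epoch straddles one of the two dates or lies outside them — so the count is 0.

0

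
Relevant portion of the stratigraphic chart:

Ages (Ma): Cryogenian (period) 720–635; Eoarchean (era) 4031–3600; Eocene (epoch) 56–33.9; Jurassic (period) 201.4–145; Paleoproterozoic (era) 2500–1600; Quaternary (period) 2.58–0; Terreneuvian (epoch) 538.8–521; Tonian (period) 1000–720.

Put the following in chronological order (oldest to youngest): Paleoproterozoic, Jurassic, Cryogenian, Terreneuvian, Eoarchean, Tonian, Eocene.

The oldest of these is Eoarchean (starts 4031 Ma) and the youngest is Eocene (ends 33.9 Ma).
In between, by decreasing start age: Paleoproterozoic (2500), Tonian (1000), Cryogenian (720), Terreneuvian (538.8), Jurassic (201.4).

Eoarchean, Paleoproterozoic, Tonian, Cryogenian, Terreneuvian, Jurassic, Eocene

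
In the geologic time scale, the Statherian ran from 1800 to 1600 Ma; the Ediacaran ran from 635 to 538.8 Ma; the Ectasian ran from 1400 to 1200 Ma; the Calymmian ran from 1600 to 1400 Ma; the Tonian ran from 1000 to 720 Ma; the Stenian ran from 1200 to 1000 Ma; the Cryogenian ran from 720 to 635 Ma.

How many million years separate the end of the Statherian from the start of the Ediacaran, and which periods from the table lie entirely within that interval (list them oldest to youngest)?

965 million years; Calymmian, Ectasian, Stenian, Tonian, Cryogenian

The Statherian closes at 1600 Ma and the Ediacaran opens at 635 Ma, so the interval is 1600 − 635 = 965 Myr.
A period fits inside if it starts at or after 1600 Ma and ends at or before 635 Ma; oldest first that gives Calymmian, Ectasian, Stenian, Tonian, Cryogenian.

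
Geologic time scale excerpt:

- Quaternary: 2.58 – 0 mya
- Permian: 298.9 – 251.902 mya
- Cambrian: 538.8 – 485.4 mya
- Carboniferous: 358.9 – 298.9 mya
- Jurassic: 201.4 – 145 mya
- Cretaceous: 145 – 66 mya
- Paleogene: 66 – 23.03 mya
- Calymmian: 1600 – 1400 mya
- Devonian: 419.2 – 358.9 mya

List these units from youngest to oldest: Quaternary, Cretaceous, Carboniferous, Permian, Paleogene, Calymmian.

Read off each span (Ma): Quaternary 2.58–0; Cretaceous 145–66; Carboniferous 358.9–298.9; Permian 298.9–251.902; Paleogene 66–23.03; Calymmian 1600–1400.
Larger Ma is older, so oldest→youngest is Calymmian, Carboniferous, Permian, Cretaceous, Paleogene, Quaternary; reverse it for youngest→oldest.

Quaternary → Paleogene → Cretaceous → Permian → Carboniferous → Calymmian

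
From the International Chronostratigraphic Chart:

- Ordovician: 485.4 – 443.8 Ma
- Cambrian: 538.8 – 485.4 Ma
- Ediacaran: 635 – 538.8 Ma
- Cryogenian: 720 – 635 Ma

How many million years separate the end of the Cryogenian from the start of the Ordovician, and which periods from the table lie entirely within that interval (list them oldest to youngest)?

End of Cryogenian = 635 Ma; start of Ordovician = 485.4 Ma.
Gap = 635 − 485.4 = 149.6 Myr.
Periods wholly inside 635–485.4 Ma: Ediacaran (635–538.8), Cambrian (538.8–485.4).

149.6 million years; Ediacaran, Cambrian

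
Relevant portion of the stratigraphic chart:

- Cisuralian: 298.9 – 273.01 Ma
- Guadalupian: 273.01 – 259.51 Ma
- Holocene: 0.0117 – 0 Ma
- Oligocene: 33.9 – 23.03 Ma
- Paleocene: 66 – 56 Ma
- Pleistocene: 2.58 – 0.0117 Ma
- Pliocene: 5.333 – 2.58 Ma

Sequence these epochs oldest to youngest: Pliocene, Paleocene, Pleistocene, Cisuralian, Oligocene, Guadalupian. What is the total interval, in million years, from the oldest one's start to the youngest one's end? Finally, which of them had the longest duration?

From the excerpt: Pliocene 5.333–2.58; Paleocene 66–56; Pleistocene 2.58–0.0117; Cisuralian 298.9–273.01; Oligocene 33.9–23.03; Guadalupian 273.01–259.51 (Ma).
Larger Ma is earlier, so the oldest is Cisuralian and the youngest is Pleistocene; oldest to youngest: Cisuralian, Guadalupian, Paleocene, Oligocene, Pliocene, Pleistocene.
Oldest start 298.9 minus youngest end 0.0117 gives 298.8883 Myr overall.
Individual lengths (start − end): Guadalupian 13.5; Oligocene 10.87; Pliocene 2.753; Cisuralian 25.89; Pleistocene 2.5683; Paleocene 10. The largest is Cisuralian at 25.89 Myr.

Cisuralian, Guadalupian, Paleocene, Oligocene, Pliocene, Pleistocene; total span 298.8883 Myr; longest is Cisuralian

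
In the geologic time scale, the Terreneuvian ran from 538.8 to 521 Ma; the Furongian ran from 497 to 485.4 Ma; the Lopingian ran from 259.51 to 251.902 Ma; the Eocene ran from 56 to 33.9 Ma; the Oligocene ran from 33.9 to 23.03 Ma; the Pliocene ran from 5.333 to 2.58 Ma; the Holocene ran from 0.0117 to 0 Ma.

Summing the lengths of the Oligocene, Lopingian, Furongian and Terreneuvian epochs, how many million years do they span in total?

Duration is start − end for each: (33.9 − 23.03) + (259.51 − 251.902) + (497 − 485.4) + (538.8 − 521).
That is 10.87 + 7.608 + 11.6 + 17.8, which totals 47.878 million years.

47.878 million years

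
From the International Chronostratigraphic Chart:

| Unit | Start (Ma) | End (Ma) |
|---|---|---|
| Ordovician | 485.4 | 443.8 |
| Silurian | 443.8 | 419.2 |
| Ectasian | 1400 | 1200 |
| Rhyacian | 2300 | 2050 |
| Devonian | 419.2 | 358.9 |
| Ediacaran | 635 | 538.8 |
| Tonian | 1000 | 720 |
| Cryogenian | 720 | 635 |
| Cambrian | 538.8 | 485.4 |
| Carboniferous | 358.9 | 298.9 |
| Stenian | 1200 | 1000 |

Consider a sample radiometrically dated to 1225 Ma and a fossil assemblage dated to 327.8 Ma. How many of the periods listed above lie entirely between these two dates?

8

The older date is 1225 Ma and the younger is 327.8 Ma.
Periods with start < 1225 and end > 327.8 Ma: Stenian (1200–1000), Tonian (1000–720), Cryogenian (720–635), Ediacaran (635–538.8), Cambrian (538.8–485.4), Ordovician (485.4–443.8), Silurian (443.8–419.2), Devonian (419.2–358.9).
That is 8 complete periods.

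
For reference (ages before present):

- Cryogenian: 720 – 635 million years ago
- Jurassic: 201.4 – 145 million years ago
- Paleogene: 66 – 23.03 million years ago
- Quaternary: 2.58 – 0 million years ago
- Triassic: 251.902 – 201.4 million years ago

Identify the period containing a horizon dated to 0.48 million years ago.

0.48 Ma lies between 2.58 and 0 Ma, so it falls in the Quaternary.

Quaternary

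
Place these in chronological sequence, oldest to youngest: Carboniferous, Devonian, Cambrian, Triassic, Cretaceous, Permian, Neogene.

Group by era (each group listed oldest first) — Paleozoic: Cambrian, Devonian, Carboniferous, Permian; Mesozoic: Triassic, Cretaceous; Cenozoic: Neogene. The eras run Paleozoic → Mesozoic → Cenozoic. Concatenating the groups in that era order gives oldest to youngest directly.

Cambrian, Devonian, Carboniferous, Permian, Triassic, Cretaceous, Neogene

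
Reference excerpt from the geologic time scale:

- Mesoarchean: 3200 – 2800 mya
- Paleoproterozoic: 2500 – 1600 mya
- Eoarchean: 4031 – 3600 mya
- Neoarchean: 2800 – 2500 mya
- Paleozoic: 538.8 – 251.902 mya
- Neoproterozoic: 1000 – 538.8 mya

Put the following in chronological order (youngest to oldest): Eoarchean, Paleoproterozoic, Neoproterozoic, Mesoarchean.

The oldest of these is Eoarchean (starts 4031 Ma) and the youngest is Neoproterozoic (ends 538.8 Ma).
In between, by decreasing start age: Mesoarchean (3200), Paleoproterozoic (2500).
Listing youngest first means reversing that sequence.

Neoproterozoic, Paleoproterozoic, Mesoarchean, Eoarchean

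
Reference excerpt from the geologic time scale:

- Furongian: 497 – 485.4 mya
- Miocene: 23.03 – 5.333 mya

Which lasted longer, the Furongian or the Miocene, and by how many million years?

Miocene, by 6.097 million years

Furongian: 497 − 485.4 = 11.6 Myr.
Miocene: 23.03 − 5.333 = 17.697 Myr.
Difference: 17.697 − 11.6 = 6.097 Myr, so the Miocene was longer.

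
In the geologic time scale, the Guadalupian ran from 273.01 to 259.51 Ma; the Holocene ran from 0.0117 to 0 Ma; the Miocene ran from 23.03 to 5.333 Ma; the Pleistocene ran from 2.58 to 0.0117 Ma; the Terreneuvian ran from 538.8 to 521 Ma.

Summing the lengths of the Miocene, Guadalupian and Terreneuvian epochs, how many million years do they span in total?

48.997 million years

Each duration: Miocene = 17.697; Guadalupian = 13.5; Terreneuvian = 17.8.
Sum: 17.697 + 13.5 + 17.8 = 48.997 Myr.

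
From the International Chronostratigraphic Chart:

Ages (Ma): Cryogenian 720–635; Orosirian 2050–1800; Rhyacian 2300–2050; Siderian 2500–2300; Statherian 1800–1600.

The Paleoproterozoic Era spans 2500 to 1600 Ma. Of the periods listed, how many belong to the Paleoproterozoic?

Periods inside 2500–1600 Ma: Siderian, Rhyacian, Orosirian, Statherian — 4 in total.

4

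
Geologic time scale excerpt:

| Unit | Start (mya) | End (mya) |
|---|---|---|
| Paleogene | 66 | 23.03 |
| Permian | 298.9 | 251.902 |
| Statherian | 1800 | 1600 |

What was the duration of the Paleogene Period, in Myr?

42.97 million years

66 − 23.03 = 42.97 million years.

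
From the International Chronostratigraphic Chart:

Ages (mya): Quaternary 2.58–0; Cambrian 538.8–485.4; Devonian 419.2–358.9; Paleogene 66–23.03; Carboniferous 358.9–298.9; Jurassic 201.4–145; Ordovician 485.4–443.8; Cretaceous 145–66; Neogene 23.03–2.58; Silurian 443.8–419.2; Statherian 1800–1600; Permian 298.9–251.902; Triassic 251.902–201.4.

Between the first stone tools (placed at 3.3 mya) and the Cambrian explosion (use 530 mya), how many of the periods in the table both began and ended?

The older date is 530 Ma and the younger is 3.3 Ma.
Periods with start < 530 and end > 3.3 Ma: Ordovician (485.4–443.8), Silurian (443.8–419.2), Devonian (419.2–358.9), Carboniferous (358.9–298.9), Permian (298.9–251.902), Triassic (251.902–201.4), Jurassic (201.4–145), Cretaceous (145–66), Paleogene (66–23.03).
That is 9 complete periods.

9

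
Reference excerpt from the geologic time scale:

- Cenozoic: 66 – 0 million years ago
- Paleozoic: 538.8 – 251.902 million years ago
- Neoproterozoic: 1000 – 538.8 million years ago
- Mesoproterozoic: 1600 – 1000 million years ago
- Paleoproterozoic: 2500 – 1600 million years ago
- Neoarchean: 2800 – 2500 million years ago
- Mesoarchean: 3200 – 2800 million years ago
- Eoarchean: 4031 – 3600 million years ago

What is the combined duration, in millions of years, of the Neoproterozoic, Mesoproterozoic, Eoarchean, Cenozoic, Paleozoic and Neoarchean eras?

Duration is start − end for each: (1000 − 538.8) + (1600 − 1000) + (4031 − 3600) + (66 − 0) + (538.8 − 251.902) + (2800 − 2500).
That is 461.2 + 600 + 431 + 66 + 286.898 + 300, which totals 2145.098 million years.

2145.098 million years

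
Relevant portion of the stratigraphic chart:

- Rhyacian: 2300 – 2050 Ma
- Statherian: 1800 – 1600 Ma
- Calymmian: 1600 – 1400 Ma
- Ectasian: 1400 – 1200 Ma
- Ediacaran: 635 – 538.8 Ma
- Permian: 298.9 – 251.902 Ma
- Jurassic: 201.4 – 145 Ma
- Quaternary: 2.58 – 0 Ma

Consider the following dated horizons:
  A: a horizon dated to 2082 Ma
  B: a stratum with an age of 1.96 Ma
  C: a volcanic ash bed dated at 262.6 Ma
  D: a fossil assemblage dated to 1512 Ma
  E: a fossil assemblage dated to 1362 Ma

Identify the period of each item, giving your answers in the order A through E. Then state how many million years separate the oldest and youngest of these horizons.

A: 2082 Ma lies in 2300–2050 Ma, so Rhyacian.
B: 1.96 Ma lies in 2.58–0 Ma, so Quaternary.
C: 262.6 Ma lies in 298.9–251.902 Ma, so Permian.
D: 1512 Ma lies in 1600–1400 Ma, so Calymmian.
E: 1362 Ma lies in 1400–1200 Ma, so Ectasian.
Oldest = 2082 Ma, youngest = 1.96 Ma → span 2080.04 Myr.

A — Rhyacian; B — Quaternary; C — Permian; D — Calymmian; E — Ectasian; span 2080.04 million years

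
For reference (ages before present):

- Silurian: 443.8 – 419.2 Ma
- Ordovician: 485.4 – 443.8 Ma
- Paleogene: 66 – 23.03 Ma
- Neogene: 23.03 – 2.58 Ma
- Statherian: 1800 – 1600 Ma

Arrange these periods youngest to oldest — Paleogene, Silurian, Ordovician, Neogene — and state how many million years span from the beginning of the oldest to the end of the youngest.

Neogene, Paleogene, Silurian, Ordovician; total span 482.82 Myr

From the excerpt: Paleogene 66–23.03; Silurian 443.8–419.2; Ordovician 485.4–443.8; Neogene 23.03–2.58 (Ma).
Larger Ma is earlier, so the oldest is Ordovician and the youngest is Neogene; youngest to oldest: Neogene, Paleogene, Silurian, Ordovician.
Oldest start 485.4 minus youngest end 2.58 gives 482.82 Myr overall.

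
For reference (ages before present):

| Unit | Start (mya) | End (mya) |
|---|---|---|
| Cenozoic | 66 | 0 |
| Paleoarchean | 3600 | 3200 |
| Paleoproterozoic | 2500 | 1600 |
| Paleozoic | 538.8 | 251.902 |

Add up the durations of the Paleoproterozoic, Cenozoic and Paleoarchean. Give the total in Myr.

1366 million years

Duration is start − end for each: (2500 − 1600) + (66 − 0) + (3600 − 3200).
That is 900 + 66 + 400, which totals 1366 million years.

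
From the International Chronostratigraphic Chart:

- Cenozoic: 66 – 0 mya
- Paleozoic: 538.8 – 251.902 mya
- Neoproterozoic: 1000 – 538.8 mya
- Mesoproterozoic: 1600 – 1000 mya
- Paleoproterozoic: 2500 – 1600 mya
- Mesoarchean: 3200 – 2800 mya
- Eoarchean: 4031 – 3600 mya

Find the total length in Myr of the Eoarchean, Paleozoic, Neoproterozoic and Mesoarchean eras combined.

Duration is start − end for each: (4031 − 3600) + (538.8 − 251.902) + (1000 − 538.8) + (3200 − 2800).
That is 431 + 286.898 + 461.2 + 400, which totals 1579.098 million years.

1579.098 million years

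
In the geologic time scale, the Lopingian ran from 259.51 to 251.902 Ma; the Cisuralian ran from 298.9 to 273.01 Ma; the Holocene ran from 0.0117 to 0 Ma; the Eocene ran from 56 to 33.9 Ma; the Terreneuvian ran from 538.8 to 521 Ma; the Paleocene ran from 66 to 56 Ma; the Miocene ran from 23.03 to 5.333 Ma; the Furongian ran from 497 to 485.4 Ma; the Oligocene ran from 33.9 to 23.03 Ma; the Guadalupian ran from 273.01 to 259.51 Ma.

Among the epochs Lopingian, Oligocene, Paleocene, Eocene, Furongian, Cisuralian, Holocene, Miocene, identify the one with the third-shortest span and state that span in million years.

Paleocene, 10 million years

Durations: Lopingian 7.608; Oligocene 10.87; Paleocene 10; Eocene 22.1; Furongian 11.6; Cisuralian 25.89; Holocene 0.0117; Miocene 17.697 Myr.
Sorted shortest-first: Holocene (0.0117), Lopingian (7.608), Paleocene (10), Oligocene (10.87), Furongian (11.6), Miocene (17.697), Eocene (22.1), Cisuralian (25.89).
The third shortest is Paleocene at 10 Myr.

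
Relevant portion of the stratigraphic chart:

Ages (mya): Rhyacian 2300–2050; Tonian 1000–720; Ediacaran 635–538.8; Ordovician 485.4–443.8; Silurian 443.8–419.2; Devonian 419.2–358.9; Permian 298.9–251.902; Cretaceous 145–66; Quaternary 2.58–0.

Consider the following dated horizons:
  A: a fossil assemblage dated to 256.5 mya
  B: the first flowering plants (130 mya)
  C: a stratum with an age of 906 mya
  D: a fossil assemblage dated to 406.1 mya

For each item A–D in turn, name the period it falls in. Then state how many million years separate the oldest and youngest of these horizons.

A — Permian; B — Cretaceous; C — Tonian; D — Devonian; span 776 million years

A: 256.5 Ma lies in 298.9–251.902 Ma, so Permian.
B: 130 Ma lies in 145–66 Ma, so Cretaceous.
C: 906 Ma lies in 1000–720 Ma, so Tonian.
D: 406.1 Ma lies in 419.2–358.9 Ma, so Devonian.
Oldest = 906 Ma, youngest = 130 Ma → span 776 Myr.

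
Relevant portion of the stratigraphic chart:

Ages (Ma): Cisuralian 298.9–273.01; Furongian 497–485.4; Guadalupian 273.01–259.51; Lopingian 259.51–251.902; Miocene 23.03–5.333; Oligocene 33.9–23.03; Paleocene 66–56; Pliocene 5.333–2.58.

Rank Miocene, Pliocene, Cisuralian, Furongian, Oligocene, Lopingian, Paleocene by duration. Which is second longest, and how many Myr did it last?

Durations: Miocene 17.697; Pliocene 2.753; Cisuralian 25.89; Furongian 11.6; Oligocene 10.87; Lopingian 7.608; Paleocene 10 Myr.
Sorted longest-first: Cisuralian (25.89), Miocene (17.697), Furongian (11.6), Oligocene (10.87), Paleocene (10), Lopingian (7.608), Pliocene (2.753).
The second longest is Miocene at 17.697 Myr.

Miocene, 17.697 million years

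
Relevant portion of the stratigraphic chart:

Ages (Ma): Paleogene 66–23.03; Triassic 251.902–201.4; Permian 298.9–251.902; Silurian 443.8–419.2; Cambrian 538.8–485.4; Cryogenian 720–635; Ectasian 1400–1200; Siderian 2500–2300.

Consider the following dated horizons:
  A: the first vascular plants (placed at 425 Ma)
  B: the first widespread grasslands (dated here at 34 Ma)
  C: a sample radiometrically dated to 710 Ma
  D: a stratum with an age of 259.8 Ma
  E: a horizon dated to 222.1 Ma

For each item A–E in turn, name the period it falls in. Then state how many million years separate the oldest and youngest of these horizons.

Match each age against the start–end ranges in the excerpt: A = 425 Ma → Silurian (443.8–419.2); B = 34 Ma → Paleogene (66–23.03); C = 710 Ma → Cryogenian (720–635); D = 259.8 Ma → Permian (298.9–251.902); E = 222.1 Ma → Triassic (251.902–201.4).
The largest age is 710 Ma and the smallest is 34 Ma; their difference is 676 Myr.

A — Silurian; B — Paleogene; C — Cryogenian; D — Permian; E — Triassic; span 676 million years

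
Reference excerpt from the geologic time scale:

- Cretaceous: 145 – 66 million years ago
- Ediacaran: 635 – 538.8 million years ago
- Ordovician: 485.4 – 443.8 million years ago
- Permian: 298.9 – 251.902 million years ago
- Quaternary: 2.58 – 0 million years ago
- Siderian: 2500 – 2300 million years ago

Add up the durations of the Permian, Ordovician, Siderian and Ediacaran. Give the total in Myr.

384.798 million years

Each duration: Permian = 46.998; Ordovician = 41.6; Siderian = 200; Ediacaran = 96.2.
Sum: 46.998 + 41.6 + 200 + 96.2 = 384.798 Myr.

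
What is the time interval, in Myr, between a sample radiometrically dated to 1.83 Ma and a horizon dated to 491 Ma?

489.17 million years

491 − 1.83 = 489.17 million years.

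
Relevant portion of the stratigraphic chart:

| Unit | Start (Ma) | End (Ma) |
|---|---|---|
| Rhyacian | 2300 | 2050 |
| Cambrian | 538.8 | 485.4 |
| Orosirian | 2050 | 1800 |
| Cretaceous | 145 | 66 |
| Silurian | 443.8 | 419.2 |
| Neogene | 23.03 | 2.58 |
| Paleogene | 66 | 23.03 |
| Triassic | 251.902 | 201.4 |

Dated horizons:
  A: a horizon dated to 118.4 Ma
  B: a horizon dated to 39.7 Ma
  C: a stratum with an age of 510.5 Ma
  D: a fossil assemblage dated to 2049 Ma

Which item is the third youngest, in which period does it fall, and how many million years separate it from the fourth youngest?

C, in the Cambrian; 1538.5 million years to D

Smaller Ma means younger, so youngest first: B 39.7 < A 118.4 < C 510.5 < D 2049.
Counting 3 along gives C (510.5 Ma); the excerpt puts that inside the Cambrian, 538.8–485.4 Ma.
Next in line is D (2049 Ma), and 2049 − 510.5 = 1538.5 Myr.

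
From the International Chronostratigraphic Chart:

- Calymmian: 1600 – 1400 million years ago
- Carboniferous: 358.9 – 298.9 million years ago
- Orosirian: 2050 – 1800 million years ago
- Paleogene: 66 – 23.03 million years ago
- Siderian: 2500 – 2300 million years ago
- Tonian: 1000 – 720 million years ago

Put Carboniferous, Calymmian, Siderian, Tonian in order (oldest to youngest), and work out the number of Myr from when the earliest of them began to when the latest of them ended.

Siderian, Calymmian, Tonian, Carboniferous; total span 2201.1 Myr

From the excerpt: Carboniferous 358.9–298.9; Calymmian 1600–1400; Siderian 2500–2300; Tonian 1000–720 (Ma).
Larger Ma is earlier, so the oldest is Siderian and the youngest is Carboniferous; oldest to youngest: Siderian, Calymmian, Tonian, Carboniferous.
Oldest start 2500 minus youngest end 298.9 gives 2201.1 Myr overall.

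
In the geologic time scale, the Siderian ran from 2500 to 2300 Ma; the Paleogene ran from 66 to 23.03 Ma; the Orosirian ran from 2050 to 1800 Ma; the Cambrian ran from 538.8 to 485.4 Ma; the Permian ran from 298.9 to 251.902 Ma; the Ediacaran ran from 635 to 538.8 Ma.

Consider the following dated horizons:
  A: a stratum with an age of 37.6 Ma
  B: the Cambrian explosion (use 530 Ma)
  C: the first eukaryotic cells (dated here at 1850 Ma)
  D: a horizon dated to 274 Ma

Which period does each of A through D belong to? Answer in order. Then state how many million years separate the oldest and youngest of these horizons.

A — Paleogene; B — Cambrian; C — Orosirian; D — Permian; span 1812.4 million years

A: 37.6 Ma lies in 66–23.03 Ma, so Paleogene.
B: 530 Ma lies in 538.8–485.4 Ma, so Cambrian.
C: 1850 Ma lies in 2050–1800 Ma, so Orosirian.
D: 274 Ma lies in 298.9–251.902 Ma, so Permian.
Oldest = 1850 Ma, youngest = 37.6 Ma → span 1812.4 Myr.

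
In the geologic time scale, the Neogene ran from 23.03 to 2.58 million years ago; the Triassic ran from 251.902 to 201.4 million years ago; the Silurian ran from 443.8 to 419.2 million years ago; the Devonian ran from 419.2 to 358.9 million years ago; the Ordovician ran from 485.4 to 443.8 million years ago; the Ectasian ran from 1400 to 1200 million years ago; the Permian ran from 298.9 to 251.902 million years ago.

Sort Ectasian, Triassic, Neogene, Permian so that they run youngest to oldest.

Neogene, Triassic, Permian, Ectasian

The oldest of these is Ectasian (starts 1400 Ma) and the youngest is Neogene (ends 2.58 Ma).
In between, by decreasing start age: Permian (298.9), Triassic (251.902).
Listing youngest first means reversing that sequence.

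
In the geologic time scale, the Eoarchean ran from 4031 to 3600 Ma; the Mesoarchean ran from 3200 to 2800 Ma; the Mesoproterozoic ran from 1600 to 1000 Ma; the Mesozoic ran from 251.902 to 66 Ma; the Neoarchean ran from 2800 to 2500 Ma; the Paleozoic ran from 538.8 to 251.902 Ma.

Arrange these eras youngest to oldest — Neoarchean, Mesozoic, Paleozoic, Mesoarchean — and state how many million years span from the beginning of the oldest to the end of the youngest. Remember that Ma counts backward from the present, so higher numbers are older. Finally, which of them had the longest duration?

Mesozoic, Paleozoic, Neoarchean, Mesoarchean; total span 3134 Myr; longest is Mesoarchean

From the excerpt: Neoarchean 2800–2500; Mesozoic 251.902–66; Paleozoic 538.8–251.902; Mesoarchean 3200–2800 (Ma).
Larger Ma is earlier, so the oldest is Mesoarchean and the youngest is Mesozoic; youngest to oldest: Mesozoic, Paleozoic, Neoarchean, Mesoarchean.
Oldest start 3200 minus youngest end 66 gives 3134 Myr overall.
Individual lengths (start − end): Mesoarchean 400; Mesozoic 185.902; Paleozoic 286.898; Neoarchean 300. The largest is Mesoarchean at 400 Myr.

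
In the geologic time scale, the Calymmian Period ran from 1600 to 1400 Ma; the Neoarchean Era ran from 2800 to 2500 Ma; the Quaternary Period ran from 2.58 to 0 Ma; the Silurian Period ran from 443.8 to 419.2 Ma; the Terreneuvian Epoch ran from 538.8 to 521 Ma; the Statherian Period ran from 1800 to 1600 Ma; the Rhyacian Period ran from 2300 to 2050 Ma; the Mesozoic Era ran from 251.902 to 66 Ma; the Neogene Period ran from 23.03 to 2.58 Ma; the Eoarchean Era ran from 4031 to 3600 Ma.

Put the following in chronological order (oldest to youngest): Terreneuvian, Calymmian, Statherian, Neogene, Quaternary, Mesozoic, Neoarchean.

Read off each span (Ma): Terreneuvian 538.8–521; Calymmian 1600–1400; Statherian 1800–1600; Neogene 23.03–2.58; Quaternary 2.58–0; Mesozoic 251.902–66; Neoarchean 2800–2500.
Larger Ma is older, so oldest→youngest is Neoarchean, Statherian, Calymmian, Terreneuvian, Mesozoic, Neogene, Quaternary.

Neoarchean, Statherian, Calymmian, Terreneuvian, Mesozoic, Neogene, Quaternary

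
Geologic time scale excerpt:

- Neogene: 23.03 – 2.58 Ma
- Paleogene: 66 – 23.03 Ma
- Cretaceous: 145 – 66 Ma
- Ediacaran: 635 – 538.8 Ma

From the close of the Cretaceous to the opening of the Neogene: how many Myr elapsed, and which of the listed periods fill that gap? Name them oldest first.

42.97 million years; Paleogene

End of Cretaceous = 66 Ma; start of Neogene = 23.03 Ma.
Gap = 66 − 23.03 = 42.97 Myr.
Periods wholly inside 66–23.03 Ma: Paleogene (66–23.03).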